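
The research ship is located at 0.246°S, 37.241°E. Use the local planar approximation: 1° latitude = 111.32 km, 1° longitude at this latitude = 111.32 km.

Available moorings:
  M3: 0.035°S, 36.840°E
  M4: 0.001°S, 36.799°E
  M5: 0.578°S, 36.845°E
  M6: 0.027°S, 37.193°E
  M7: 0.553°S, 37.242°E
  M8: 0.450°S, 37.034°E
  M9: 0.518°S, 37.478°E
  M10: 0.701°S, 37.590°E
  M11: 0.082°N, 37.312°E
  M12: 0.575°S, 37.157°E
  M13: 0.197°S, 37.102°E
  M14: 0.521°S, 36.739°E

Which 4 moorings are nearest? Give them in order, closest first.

M13, M6, M8, M7

Distances from 0.246°S, 37.241°E:
M3: 50.442 km
M4: 56.257 km
M5: 57.526 km
M6: 24.958 km
M7: 34.175 km
M8: 32.353 km
M9: 40.161 km
M10: 63.835 km
M11: 37.359 km
M12: 37.799 km
M13: 16.407 km
M14: 63.718 km
Sorted: M13 (16.407 km) < M6 (24.958 km) < M8 (32.353 km) < M7 (34.175 km) < M11 (37.359 km) < M12 (37.799 km) < …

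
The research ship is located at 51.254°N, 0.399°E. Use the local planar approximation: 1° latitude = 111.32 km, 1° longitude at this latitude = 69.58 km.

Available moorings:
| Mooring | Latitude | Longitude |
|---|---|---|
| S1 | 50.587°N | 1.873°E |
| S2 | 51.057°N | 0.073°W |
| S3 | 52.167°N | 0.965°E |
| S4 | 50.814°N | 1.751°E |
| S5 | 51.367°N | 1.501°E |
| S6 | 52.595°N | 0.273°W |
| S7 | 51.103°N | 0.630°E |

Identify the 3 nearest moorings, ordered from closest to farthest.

Distances from 51.254°N, 0.399°E:
S1: 126.617 km
S2: 39.491 km
S3: 108.998 km
S4: 106.060 km
S5: 77.702 km
S6: 156.432 km
S7: 23.257 km
Sorted: S7 (23.257 km) < S2 (39.491 km) < S5 (77.702 km) < S4 (106.060 km) < S3 (108.998 km) < …

S7, S2, S5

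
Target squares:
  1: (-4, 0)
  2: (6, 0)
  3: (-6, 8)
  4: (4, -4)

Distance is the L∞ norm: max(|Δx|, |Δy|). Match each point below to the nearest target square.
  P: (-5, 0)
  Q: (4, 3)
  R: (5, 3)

P at (-5, 0):
  1: 1
  2: 11
  3: 8
  4: 9
  → nearest: 1 (1)
Q at (4, 3):
  1: 8
  2: 3
  3: 10
  4: 7
  → nearest: 2 (3)
R at (5, 3):
  1: 9
  2: 3
  3: 11
  4: 7
  → nearest: 2 (3)

P→1; Q→2; R→2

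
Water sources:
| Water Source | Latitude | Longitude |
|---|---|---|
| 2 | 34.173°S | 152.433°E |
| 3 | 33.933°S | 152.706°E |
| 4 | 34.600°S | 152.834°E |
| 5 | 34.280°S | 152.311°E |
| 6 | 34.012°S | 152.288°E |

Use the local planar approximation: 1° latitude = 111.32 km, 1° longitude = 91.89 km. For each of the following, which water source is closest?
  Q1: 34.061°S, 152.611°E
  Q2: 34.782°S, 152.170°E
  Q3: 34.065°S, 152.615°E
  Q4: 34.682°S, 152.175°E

Q1 at 34.061°S, 152.611°E:
  2: 20.566 km
  3: 16.710 km
  4: 63.404 km
  5: 36.801 km
  6: 30.178 km
  → nearest: 3 (16.710 km)
Q2 at 34.782°S, 152.170°E:
  2: 71.973 km
  3: 106.575 km
  4: 64.291 km
  5: 57.365 km
  6: 86.399 km
  → nearest: 5 (57.365 km)
Q3 at 34.065°S, 152.615°E:
  2: 20.597 km
  3: 16.907 km
  4: 62.864 km
  5: 36.785 km
  6: 30.622 km
  → nearest: 3 (16.907 km)
Q4 at 34.682°S, 152.175°E:
  2: 61.422 km
  3: 96.607 km
  4: 61.240 km
  5: 46.463 km
  6: 75.304 km
  → nearest: 5 (46.463 km)

Q1→3; Q2→5; Q3→3; Q4→5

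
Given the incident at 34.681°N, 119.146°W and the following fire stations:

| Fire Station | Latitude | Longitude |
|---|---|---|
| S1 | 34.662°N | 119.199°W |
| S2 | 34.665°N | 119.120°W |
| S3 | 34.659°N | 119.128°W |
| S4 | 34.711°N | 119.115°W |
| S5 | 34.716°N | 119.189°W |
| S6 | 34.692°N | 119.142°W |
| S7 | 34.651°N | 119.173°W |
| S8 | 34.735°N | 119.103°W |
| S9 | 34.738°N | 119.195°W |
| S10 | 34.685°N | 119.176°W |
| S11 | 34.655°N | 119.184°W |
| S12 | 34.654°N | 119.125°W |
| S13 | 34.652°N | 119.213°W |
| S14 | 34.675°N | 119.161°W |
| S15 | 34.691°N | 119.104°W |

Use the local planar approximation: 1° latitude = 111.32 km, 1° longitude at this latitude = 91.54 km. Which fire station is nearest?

S6

Distances from 34.681°N, 119.146°W:
S1: √((-0.019·111.32)² + (-0.053·91.54)²) = √(4.47356 + 23.53822) = 5.293 km
S2: √((-0.016·111.32)² + (0.026·91.54)²) = √(3.17239 + 5.66459) = 2.973 km
S3: √((-0.022·111.32)² + (0.018·91.54)²) = √(5.99780 + 2.71498) = 2.952 km
S4: √((0.030·111.32)² + (0.031·91.54)²) = √(11.15293 + 8.05277) = 4.382 km
S5: √((0.035·111.32)² + (-0.043·91.54)²) = √(15.18037 + 15.49383) = 5.538 km
S6: √((0.011·111.32)² + (0.004·91.54)²) = √(1.49945 + 0.13407) = 1.278 km
S7: √((-0.030·111.32)² + (-0.027·91.54)²) = √(11.15293 + 6.10871) = 4.155 km
S8: √((0.054·111.32)² + (0.043·91.54)²) = √(36.13549 + 15.49383) = 7.185 km
S9: √((0.057·111.32)² + (-0.049·91.54)²) = √(40.26207 + 20.11935) = 7.771 km
S10: √((0.004·111.32)² + (-0.030·91.54)²) = √(0.19827 + 7.54161) = 2.782 km
S11: √((-0.026·111.32)² + (-0.038·91.54)²) = √(8.37709 + 12.10010) = 4.525 km
S12: √((-0.027·111.32)² + (0.021·91.54)²) = √(9.03387 + 3.69539) = 3.568 km
S13: √((-0.029·111.32)² + (-0.067·91.54)²) = √(10.42179 + 37.61590) = 6.931 km
S14: √((-0.006·111.32)² + (-0.015·91.54)²) = √(0.44612 + 1.88540) = 1.527 km
S15: √((0.010·111.32)² + (0.042·91.54)²) = √(1.23921 + 14.78156) = 4.003 km
Minimum: S6 at 1.278 km.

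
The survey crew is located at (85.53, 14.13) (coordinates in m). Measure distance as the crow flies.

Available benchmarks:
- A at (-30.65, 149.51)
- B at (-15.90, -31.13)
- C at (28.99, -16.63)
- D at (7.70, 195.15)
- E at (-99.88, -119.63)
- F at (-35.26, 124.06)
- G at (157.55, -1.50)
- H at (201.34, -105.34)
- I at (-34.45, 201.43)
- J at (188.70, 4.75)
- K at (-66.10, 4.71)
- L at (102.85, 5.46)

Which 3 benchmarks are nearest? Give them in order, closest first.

L, C, G

Distances from (85.53, 14.13):
A: 178.40 m
B: 111.07 m
C: 64.37 m
D: 197.04 m
E: 228.62 m
F: 163.32 m
G: 73.70 m
H: 166.39 m
I: 222.43 m
J: 103.60 m
K: 151.92 m
L: 19.37 m
Sorted: L (19.37 m) < C (64.37 m) < G (73.70 m) < J (103.60 m) < B (111.07 m) < …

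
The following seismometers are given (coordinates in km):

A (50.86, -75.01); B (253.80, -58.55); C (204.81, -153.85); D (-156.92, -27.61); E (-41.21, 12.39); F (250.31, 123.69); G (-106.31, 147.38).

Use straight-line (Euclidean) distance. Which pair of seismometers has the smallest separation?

Pairwise distances:
A–B: √((202.94)² + (16.46)²) = √(41184.6436 + 270.9316) = 203.61 km
A–C: √((153.95)² + (-78.84)²) = √(23700.6025 + 6215.7456) = 172.96 km
A–D: √((-207.78)² + (47.40)²) = √(43172.5284 + 2246.7600) = 213.12 km
A–E: √((-92.07)² + (87.40)²) = √(8476.8849 + 7638.7600) = 126.95 km
A–F: √((199.45)² + (198.70)²) = √(39780.3025 + 39481.6900) = 281.54 km
A–G: √((-157.17)² + (222.39)²) = √(24702.4089 + 49457.3121) = 272.32 km
B–C: √((-48.99)² + (-95.30)²) = √(2400.0201 + 9082.0900) = 107.15 km
B–D: √((-410.72)² + (30.94)²) = √(168690.9184 + 957.2836) = 411.88 km
B–E: √((-295.01)² + (70.94)²) = √(87030.9001 + 5032.4836) = 303.42 km
B–F: √((-3.49)² + (182.24)²) = √(12.1801 + 33211.4176) = 182.27 km
B–G: √((-360.11)² + (205.93)²) = √(129679.2121 + 42407.1649) = 414.83 km
C–D: √((-361.73)² + (126.24)²) = √(130848.5929 + 15936.5376) = 383.13 km
C–E: √((-246.02)² + (166.24)²) = √(60525.8404 + 27635.7376) = 296.92 km
C–F: √((45.50)² + (277.54)²) = √(2070.2500 + 77028.4516) = 281.24 km
C–G: √((-311.12)² + (301.23)²) = √(96795.6544 + 90739.5129) = 433.05 km
D–E: √((115.71)² + (40.00)²) = √(13388.8041 + 1600.0000) = 122.43 km
D–F: √((407.23)² + (151.30)²) = √(165836.2729 + 22891.6900) = 434.43 km
D–G: √((50.61)² + (174.99)²) = √(2561.3721 + 30621.5001) = 182.16 km
E–F: √((291.52)² + (111.30)²) = √(84983.9104 + 12387.6900) = 312.04 km
E–G: √((-65.10)² + (134.99)²) = √(4238.0100 + 18222.3001) = 149.87 km
F–G: √((-356.62)² + (23.69)²) = √(127177.8244 + 561.2161) = 357.41 km
Closest pair: B–C at 107.15 km.

B and C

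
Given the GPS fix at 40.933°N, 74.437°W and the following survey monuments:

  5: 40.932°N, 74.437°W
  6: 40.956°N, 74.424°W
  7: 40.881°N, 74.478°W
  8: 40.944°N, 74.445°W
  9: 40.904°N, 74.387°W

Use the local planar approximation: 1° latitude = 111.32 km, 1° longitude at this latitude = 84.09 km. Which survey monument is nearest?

Distances from 40.933°N, 74.437°W:
5: √((-0.001·111.32)² + (0.000·84.09)²) = √(0.01239 + 0.00000) = 0.111 km
6: √((0.023·111.32)² + (0.013·84.09)²) = √(6.55544 + 1.19502) = 2.784 km
7: √((-0.052·111.32)² + (-0.041·84.09)²) = √(33.50835 + 11.88657) = 6.738 km
8: √((0.011·111.32)² + (-0.008·84.09)²) = √(1.49945 + 0.45255) = 1.397 km
9: √((-0.029·111.32)² + (0.050·84.09)²) = √(10.42179 + 17.67782) = 5.301 km
Minimum: 5 at 0.111 km.

5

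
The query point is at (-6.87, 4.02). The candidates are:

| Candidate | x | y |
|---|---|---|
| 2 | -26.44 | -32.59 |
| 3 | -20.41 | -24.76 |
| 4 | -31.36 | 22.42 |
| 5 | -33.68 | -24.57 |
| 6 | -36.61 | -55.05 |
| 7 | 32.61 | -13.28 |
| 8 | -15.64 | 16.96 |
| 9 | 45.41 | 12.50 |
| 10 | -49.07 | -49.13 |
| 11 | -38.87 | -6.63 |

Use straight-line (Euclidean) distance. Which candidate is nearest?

Distances from (-6.87, 4.02):
2: √((-19.57)² + (-36.61)²) = √(382.9849 + 1340.2921) = 41.51
3: √((-13.54)² + (-28.78)²) = √(183.3316 + 828.2884) = 31.81
4: √((-24.49)² + (18.40)²) = √(599.7601 + 338.5600) = 30.63
5: √((-26.81)² + (-28.59)²) = √(718.7761 + 817.3881) = 39.19
6: √((-29.74)² + (-59.07)²) = √(884.4676 + 3489.2649) = 66.13
7: √((39.48)² + (-17.30)²) = √(1558.6704 + 299.2900) = 43.10
8: √((-8.77)² + (12.94)²) = √(76.9129 + 167.4436) = 15.63
9: √((52.28)² + (8.48)²) = √(2733.1984 + 71.9104) = 52.96
10: √((-42.20)² + (-53.15)²) = √(1780.8400 + 2824.9225) = 67.87
11: √((-32.00)² + (-10.65)²) = √(1024.0000 + 113.4225) = 33.73
Minimum: 8 at 15.63.

8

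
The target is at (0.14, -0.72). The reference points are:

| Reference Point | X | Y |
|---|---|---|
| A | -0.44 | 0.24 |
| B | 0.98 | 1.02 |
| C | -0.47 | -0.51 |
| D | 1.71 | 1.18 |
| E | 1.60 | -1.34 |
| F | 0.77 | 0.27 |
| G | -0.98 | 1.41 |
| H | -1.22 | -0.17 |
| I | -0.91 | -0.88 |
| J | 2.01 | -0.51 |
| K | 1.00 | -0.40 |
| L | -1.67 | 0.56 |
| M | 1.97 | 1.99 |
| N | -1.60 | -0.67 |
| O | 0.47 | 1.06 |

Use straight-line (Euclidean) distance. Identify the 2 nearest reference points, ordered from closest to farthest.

Distances from (0.14, -0.72):
A: 1.12
B: 1.93
C: 0.65
D: 2.46
E: 1.59
F: 1.17
G: 2.41
H: 1.47
I: 1.06
J: 1.88
K: 0.92
L: 2.22
M: 3.27
N: 1.74
O: 1.81
Sorted: C (0.65) < K (0.92) < I (1.06) < A (1.12) < …

C, K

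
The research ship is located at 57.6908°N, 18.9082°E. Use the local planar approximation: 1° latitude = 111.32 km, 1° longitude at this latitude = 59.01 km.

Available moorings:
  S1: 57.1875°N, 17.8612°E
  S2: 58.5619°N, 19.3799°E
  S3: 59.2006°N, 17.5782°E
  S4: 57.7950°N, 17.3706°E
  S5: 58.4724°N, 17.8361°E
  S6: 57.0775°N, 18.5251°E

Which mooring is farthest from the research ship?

Distances from 57.6908°N, 18.9082°E:
S1: √((-0.5033·111.32)² + (-1.0470·59.01)²) = √(3139.064620 + 3817.197165) = 83.4042 km
S2: √((0.8711·111.32)² + (0.4717·59.01)²) = √(9403.346138 + 774.788171) = 100.8867 km
S3: √((1.5098·111.32)² + (-1.3300·59.01)²) = √(28247.839528 + 6159.628379) = 185.4925 km
S4: √((0.1042·111.32)² + (-1.5376·59.01)²) = √(134.549421 + 8232.618107) = 91.4722 km
S5: √((0.7816·111.32)² + (-1.0721·59.01)²) = √(7570.341947 + 4002.412270) = 107.5767 km
S6: √((-0.6133·111.32)² + (-0.3831·59.01)²) = √(4661.141903 + 511.064287) = 71.9181 km
Maximum: S3 at 185.4925 km.

S3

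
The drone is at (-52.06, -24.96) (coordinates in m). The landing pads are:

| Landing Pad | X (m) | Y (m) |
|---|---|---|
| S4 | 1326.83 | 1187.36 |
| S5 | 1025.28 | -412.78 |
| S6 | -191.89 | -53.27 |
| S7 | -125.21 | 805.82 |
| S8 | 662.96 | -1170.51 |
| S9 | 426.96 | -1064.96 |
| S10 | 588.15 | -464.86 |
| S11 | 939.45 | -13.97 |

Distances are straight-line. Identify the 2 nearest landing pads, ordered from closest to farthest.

Distances from (-52.06, -24.96):
S4: 1836.044 m
S5: 1145.018 m
S6: 142.667 m
S7: 833.994 m
S8: 1350.385 m
S9: 1145.015 m
S10: 776.776 m
S11: 991.571 m
Sorted: S6 (142.667 m) < S10 (776.776 m) < S7 (833.994 m) < S11 (991.571 m) < …

S6, S10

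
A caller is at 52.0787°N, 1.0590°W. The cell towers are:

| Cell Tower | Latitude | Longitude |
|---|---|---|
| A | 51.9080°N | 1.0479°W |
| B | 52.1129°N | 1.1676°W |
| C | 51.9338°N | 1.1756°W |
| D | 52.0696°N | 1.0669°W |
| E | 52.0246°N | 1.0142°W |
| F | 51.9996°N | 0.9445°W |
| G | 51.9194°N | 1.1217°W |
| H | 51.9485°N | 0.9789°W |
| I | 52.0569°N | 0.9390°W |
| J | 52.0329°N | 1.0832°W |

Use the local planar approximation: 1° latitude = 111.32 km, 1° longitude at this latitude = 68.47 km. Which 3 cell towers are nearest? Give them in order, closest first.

Distances from 52.0787°N, 1.0590°W:
A: √((-0.1707·111.32)² + (0.0111·68.47)²) = √(361.088317 + 0.577626) = 19.0175 km
B: √((0.0342·111.32)² + (-0.1086·68.47)²) = √(14.494345 + 55.291746) = 8.3538 km
C: √((-0.1449·111.32)² + (-0.1166·68.47)²) = √(260.185546 + 63.737901) = 17.9979 km
D: √((-0.0091·111.32)² + (-0.0079·68.47)²) = √(1.026193 + 0.292587) = 1.1484 km
E: √((-0.0541·111.32)² + (0.0448·68.47)²) = √(36.269446 + 9.409286) = 6.7586 km
F: √((-0.0791·111.32)² + (0.1145·68.47)²) = √(77.535280 + 61.462699) = 11.7897 km
G: √((-0.1593·111.32)² + (-0.0627·68.47)²) = √(314.469078 + 18.430441) = 18.2455 km
H: √((-0.1302·111.32)² + (0.0801·68.47)²) = √(210.072094 + 30.079159) = 15.4968 km
I: √((-0.0218·111.32)² + (0.1200·68.47)²) = √(5.889242 + 67.509229) = 8.5673 km
J: √((-0.0458·111.32)² + (-0.0242·68.47)²) = √(25.994254 + 2.745563) = 5.3610 km
Sorted: D (1.1484 km) < J (5.3610 km) < E (6.7586 km) < B (8.3538 km) < I (8.5673 km) < …

D, J, E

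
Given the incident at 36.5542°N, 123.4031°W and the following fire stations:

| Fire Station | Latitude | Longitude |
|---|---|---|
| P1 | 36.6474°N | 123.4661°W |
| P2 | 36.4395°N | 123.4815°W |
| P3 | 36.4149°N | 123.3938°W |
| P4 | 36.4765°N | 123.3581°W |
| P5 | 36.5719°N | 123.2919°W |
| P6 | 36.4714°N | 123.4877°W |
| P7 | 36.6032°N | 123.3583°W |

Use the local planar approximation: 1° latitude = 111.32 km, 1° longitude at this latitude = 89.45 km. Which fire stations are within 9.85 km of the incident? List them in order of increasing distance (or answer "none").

P7, P4

Distances from 36.5542°N, 123.4031°W:
P1: 11.8067 km
P2: 14.5675 km
P3: 15.5292 km
P4: 9.5403 km
P5: 10.1401 km
P6: 11.9258 km
P7: 6.7685 km
Threshold 9.85 km: P7 (6.7685 km), P4 (9.5403 km) are within range.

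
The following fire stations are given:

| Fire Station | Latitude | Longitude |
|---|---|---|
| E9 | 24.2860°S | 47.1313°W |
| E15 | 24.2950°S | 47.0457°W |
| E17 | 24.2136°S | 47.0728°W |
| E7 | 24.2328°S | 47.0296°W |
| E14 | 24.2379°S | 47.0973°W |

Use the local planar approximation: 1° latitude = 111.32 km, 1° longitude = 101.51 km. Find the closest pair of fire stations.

Pairwise distances:
E17–E14: 3.6746 km
E17–E7: 4.8784 km
E9–E14: 6.3704 km
E7–E14: 6.8956 km
E15–E7: 7.1144 km
E15–E14: 8.2365 km
E9–E15: 8.7468 km
E15–E17: 9.4698 km
E9–E17: 10.0110 km
E9–E7: 11.9016 km
Closest pair: E17–E14 at 3.6746 km.

E17 and E14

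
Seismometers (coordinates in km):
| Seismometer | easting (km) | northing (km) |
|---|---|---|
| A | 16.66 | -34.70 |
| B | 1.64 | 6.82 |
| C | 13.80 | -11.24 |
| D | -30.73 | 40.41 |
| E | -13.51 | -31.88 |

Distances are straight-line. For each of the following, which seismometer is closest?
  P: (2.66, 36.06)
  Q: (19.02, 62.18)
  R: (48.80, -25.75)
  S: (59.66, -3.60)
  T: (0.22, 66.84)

P→B; Q→D; R→A; S→C; T→D

P at (2.66, 36.06):
  A: 72.13 km
  B: 29.26 km
  C: 48.59 km
  D: 33.67 km
  E: 69.84 km
  → nearest: B (29.26 km)
Q at (19.02, 62.18):
  A: 96.91 km
  B: 58.02 km
  C: 73.61 km
  D: 54.30 km
  E: 99.53 km
  → nearest: D (54.30 km)
R at (48.80, -25.75):
  A: 33.36 km
  B: 57.31 km
  C: 37.89 km
  D: 103.45 km
  E: 62.61 km
  → nearest: A (33.36 km)
S at (59.66, -3.60):
  A: 53.07 km
  B: 58.95 km
  C: 46.49 km
  D: 100.53 km
  E: 78.44 km
  → nearest: C (46.49 km)
T at (0.22, 66.84):
  A: 102.86 km
  B: 60.04 km
  C: 79.25 km
  D: 40.70 km
  E: 99.67 km
  → nearest: D (40.70 km)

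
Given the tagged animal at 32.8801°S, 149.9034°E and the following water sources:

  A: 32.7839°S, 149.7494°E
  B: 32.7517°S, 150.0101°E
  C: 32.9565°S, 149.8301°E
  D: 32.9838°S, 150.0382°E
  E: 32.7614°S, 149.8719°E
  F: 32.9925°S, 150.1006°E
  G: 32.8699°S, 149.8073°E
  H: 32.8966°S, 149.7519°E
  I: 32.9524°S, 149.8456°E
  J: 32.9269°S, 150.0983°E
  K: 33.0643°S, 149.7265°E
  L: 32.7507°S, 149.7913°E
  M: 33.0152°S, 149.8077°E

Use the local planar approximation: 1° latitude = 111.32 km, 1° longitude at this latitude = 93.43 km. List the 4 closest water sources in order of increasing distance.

Distances from 32.8801°S, 149.9034°E:
A: √((0.0962·111.32)² + (-0.1540·93.43)²) = √(114.682338 + 207.020875) = 17.9361 km
B: √((0.1284·111.32)² + (0.1067·93.43)²) = √(204.303799 + 99.380582) = 17.4265 km
C: √((-0.0764·111.32)² + (-0.0733·93.43)²) = √(72.332440 + 46.900843) = 10.9194 km
D: √((-0.1037·111.32)² + (0.1348·93.43)²) = √(133.261258 + 158.618005) = 17.0845 km
E: √((0.1187·111.32)² + (-0.0315·93.43)²) = √(174.601445 + 8.661514) = 13.5375 km
F: √((-0.1124·111.32)² + (0.1972·93.43)²) = √(156.559353 + 339.458368) = 22.2715 km
G: √((0.0102·111.32)² + (-0.0961·93.43)²) = √(1.289278 + 80.615671) = 9.0501 km
H: √((-0.0165·111.32)² + (-0.1515·93.43)²) = √(3.373761 + 200.353975) = 14.2733 km
I: √((-0.0723·111.32)² + (-0.0578·93.43)²) = √(64.777322 + 29.162743) = 9.6923 km
J: √((-0.0468·111.32)² + (0.1949·93.43)²) = √(27.141766 + 331.586145) = 18.9401 km
K: √((-0.1842·111.32)² + (-0.1769·93.43)²) = √(420.460930 + 273.167082) = 26.3368 km
L: √((0.1294·111.32)² + (-0.1121·93.43)²) = √(207.498494 + 109.694265) = 17.8099 km
M: √((-0.1351·111.32)² + (-0.0957·93.43)²) = √(226.181507 + 79.945969) = 17.4965 km
Sorted: G (9.0501 km) < I (9.6923 km) < C (10.9194 km) < E (13.5375 km) < H (14.2733 km) < D (17.0845 km) < …

G, I, C, E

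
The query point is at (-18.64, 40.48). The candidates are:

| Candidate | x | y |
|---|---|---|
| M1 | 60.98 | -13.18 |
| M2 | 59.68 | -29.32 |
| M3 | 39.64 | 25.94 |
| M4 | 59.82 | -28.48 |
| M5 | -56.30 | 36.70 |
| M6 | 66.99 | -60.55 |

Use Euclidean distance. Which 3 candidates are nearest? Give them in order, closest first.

M5, M3, M1

Distances from (-18.64, 40.48):
M1: √((79.62)² + (-53.66)²) = √(6339.3444 + 2879.3956) = 96.01
M2: √((78.32)² + (-69.80)²) = √(6134.0224 + 4872.0400) = 104.91
M3: √((58.28)² + (-14.54)²) = √(3396.5584 + 211.4116) = 60.07
M4: √((78.46)² + (-68.96)²) = √(6155.9716 + 4755.4816) = 104.46
M5: √((-37.66)² + (-3.78)²) = √(1418.2756 + 14.2884) = 37.85
M6: √((85.63)² + (-101.03)²) = √(7332.4969 + 10207.0609) = 132.44
Sorted: M5 (37.85) < M3 (60.07) < M1 (96.01) < M4 (104.46) < M2 (104.91) < …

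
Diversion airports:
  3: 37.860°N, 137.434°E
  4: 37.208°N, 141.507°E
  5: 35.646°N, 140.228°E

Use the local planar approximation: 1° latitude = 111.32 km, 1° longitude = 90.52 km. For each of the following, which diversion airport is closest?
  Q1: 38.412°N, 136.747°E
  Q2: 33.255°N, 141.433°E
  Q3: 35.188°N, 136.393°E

Q1→3; Q2→5; Q3→3

Q1 at 38.412°N, 136.747°E:
  3: 87.425 km
  4: 451.240 km
  5: 440.565 km
  → nearest: 3 (87.425 km)
Q2 at 33.255°N, 141.433°E:
  3: 627.554 km
  4: 440.099 km
  5: 287.649 km
  → nearest: 5 (287.649 km)
Q3 at 35.188°N, 136.393°E:
  3: 312.016 km
  4: 514.645 km
  5: 350.868 km
  → nearest: 3 (312.016 km)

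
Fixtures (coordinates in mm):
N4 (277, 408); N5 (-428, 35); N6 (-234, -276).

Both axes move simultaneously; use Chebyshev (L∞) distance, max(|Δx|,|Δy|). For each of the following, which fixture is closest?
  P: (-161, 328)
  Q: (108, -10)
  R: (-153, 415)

P at (-161, 328):
  N4: 438 mm
  N5: 293 mm
  N6: 604 mm
  → nearest: N5 (293 mm)
Q at (108, -10):
  N4: 418 mm
  N5: 536 mm
  N6: 342 mm
  → nearest: N6 (342 mm)
R at (-153, 415):
  N4: 430 mm
  N5: 380 mm
  N6: 691 mm
  → nearest: N5 (380 mm)

P→N5; Q→N6; R→N5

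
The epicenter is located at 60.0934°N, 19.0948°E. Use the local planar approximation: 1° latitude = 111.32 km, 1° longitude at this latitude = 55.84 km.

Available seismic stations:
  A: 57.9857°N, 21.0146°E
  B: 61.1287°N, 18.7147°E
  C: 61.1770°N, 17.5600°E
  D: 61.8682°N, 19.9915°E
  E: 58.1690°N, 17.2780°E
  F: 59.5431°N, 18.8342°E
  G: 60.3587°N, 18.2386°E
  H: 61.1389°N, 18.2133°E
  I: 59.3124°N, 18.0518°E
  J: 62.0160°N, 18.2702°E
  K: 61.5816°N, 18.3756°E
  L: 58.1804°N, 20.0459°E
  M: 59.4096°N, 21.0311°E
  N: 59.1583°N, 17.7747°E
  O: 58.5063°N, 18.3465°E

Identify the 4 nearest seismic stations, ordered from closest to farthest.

G, F, I, B

Distances from 60.0934°N, 19.0948°E:
A: √((-2.1077·111.32)² + (1.9198·55.84)²) = √(55050.844599 + 11492.189903) = 257.9594 km
B: √((1.0353·111.32)² + (-0.3801·55.84)²) = √(13282.469378 + 450.491456) = 117.1877 km
C: √((1.0836·111.32)² + (-1.5348·55.84)²) = √(14550.716797 + 7345.043975) = 147.9722 km
D: √((1.7748·111.32)² + (0.8967·55.84)²) = √(39034.195724 + 2507.177945) = 203.8170 km
E: √((-1.9244·111.32)² + (-1.8168·55.84)²) = √(45892.011293 + 10292.125225) = 237.0319 km
F: √((-0.5503·111.32)² + (-0.2606·55.84)²) = √(3752.713598 + 211.757910) = 62.9640 km
G: √((0.2653·111.32)² + (-0.8562·55.84)²) = √(872.209666 + 2285.815989) = 56.1963 km
H: √((1.0455·111.32)² + (-0.8815·55.84)²) = √(13545.482191 + 2422.899791) = 126.3661 km
I: √((-0.7810·111.32)² + (-1.0430·55.84)²) = √(7558.723570 + 3392.028059) = 104.6458 km
J: √((1.9226·111.32)² + (-0.8246·55.84)²) = √(45806.200664 + 2120.203173) = 218.9210 km
K: √((1.4882·111.32)² + (-0.7192·55.84)²) = √(27445.364041 + 1612.835881) = 170.4647 km
L: √((-1.9130·111.32)² + (0.9511·55.84)²) = √(45349.900171 + 2820.610918) = 219.4778 km
M: √((-0.6838·111.32)² + (1.9363·55.84)²) = √(5794.348180 + 11690.581399) = 132.2306 km
N: √((-0.9351·111.32)² + (-1.3201·55.84)²) = √(10835.838144 + 5433.810408) = 127.5525 km
O: √((-1.5871·111.32)² + (-0.7483·55.84)²) = √(31214.399082 + 1745.992242) = 181.5500 km
Sorted: G (56.1963 km) < F (62.9640 km) < I (104.6458 km) < B (117.1877 km) < H (126.3661 km) < N (127.5525 km) < …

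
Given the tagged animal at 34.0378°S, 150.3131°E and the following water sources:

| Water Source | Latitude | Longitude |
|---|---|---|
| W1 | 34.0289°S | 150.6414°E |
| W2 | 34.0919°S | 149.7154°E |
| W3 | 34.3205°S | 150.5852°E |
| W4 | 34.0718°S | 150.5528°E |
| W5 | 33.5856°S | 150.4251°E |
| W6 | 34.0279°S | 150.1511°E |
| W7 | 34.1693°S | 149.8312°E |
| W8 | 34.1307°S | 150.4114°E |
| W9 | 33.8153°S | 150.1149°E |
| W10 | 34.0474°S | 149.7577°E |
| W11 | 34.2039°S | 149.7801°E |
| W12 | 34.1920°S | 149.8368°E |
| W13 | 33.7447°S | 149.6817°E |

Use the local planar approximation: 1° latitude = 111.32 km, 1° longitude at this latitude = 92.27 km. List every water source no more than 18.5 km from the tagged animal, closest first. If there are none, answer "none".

Distances from 34.0378°S, 150.3131°E:
W1: √((0.0089·111.32)² + (0.3283·92.27)²) = √(0.981582 + 917.619865) = 30.3084 km
W2: √((-0.0541·111.32)² + (-0.5977·92.27)²) = √(36.269446 + 3041.498124) = 55.4776 km
W3: √((-0.2827·111.32)² + (0.2721·92.27)²) = √(990.371222 + 630.344728) = 40.2581 km
W4: √((-0.0340·111.32)² + (0.2397·92.27)²) = √(14.325317 + 489.166953) = 22.4386 km
W5: √((0.4522·111.32)² + (0.1120·92.27)²) = √(2534.005256 + 106.796516) = 51.3887 km
W6: √((0.0099·111.32)² + (-0.1620·92.27)²) = √(1.214554 + 223.434931) = 14.9883 km
W7: √((-0.1315·111.32)² + (-0.4819·92.27)²) = √(214.288024 + 1977.128488) = 46.8126 km
W8: √((-0.0929·111.32)² + (0.0983·92.27)²) = √(106.949270 + 82.267458) = 13.7556 km
W9: √((0.2225·111.32)² + (-0.1982·92.27)²) = √(613.488500 + 334.447798) = 30.7886 km
W10: √((-0.0096·111.32)² + (-0.5554·92.27)²) = √(1.142060 + 2626.230206) = 51.2579 km
W11: √((-0.1661·111.32)² + (-0.5330·92.27)²) = √(341.889419 + 2418.663548) = 52.5410 km
W12: √((-0.1542·111.32)² + (-0.4763·92.27)²) = √(294.655901 + 1931.444371) = 47.1816 km
W13: √((0.2931·111.32)² + (-0.6314·92.27)²) = √(1064.579336 + 3394.143473) = 66.7737 km
Threshold 18.5 km: W8 (13.7556 km), W6 (14.9883 km) are within range.

W8, W6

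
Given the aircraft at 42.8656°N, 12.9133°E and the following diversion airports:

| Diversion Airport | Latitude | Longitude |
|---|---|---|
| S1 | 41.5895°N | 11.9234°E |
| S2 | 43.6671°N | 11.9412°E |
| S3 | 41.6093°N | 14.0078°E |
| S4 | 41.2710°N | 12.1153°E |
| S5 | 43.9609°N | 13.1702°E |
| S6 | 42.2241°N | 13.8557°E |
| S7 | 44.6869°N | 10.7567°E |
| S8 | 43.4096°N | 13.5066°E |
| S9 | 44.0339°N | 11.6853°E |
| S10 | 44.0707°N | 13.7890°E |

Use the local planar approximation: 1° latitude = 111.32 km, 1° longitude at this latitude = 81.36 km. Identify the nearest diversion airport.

Distances from 42.8656°N, 12.9133°E:
S1: √((-1.2761·111.32)² + (-0.9899·81.36)²) = √(20179.751443 + 6486.411968) = 163.2978 km
S2: √((0.8015·111.32)² + (-0.9721·81.36)²) = √(7960.740160 + 6255.236958) = 119.2308 km
S3: √((-1.2563·111.32)² + (1.0945·81.36)²) = √(19558.390587 + 7929.638914) = 165.7951 km
S4: √((-1.5946·111.32)² + (-0.7980·81.36)²) = √(31510.109678 + 4215.291983) = 189.0116 km
S5: √((1.0953·111.32)² + (0.2569·81.36)²) = √(14866.631294 + 436.867853) = 123.7073 km
S6: √((-0.6415·111.32)² + (0.9424·81.36)²) = √(5099.642323 + 5878.850751) = 104.7783 km
S7: √((1.8213·111.32)² + (-2.1566·81.36)²) = √(41106.393046 + 30786.554099) = 268.1286 km
S8: √((0.5440·111.32)² + (0.5933·81.36)²) = √(3667.281053 + 2330.078628) = 77.4426 km
S9: √((1.1683·111.32)² + (-1.2280·81.36)²) = √(16914.343602 + 9982.024086) = 164.0011 km
S10: √((1.2051·111.32)² + (0.8757·81.36)²) = √(17996.687199 + 5076.128169) = 151.8974 km
Minimum: S8 at 77.4426 km.

S8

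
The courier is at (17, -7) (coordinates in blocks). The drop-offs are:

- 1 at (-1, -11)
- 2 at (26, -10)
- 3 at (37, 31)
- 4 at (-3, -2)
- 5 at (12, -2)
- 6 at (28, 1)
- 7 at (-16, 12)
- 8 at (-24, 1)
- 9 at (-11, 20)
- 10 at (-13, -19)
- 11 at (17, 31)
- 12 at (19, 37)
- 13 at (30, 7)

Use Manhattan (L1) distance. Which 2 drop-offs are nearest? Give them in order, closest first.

Distances from (17, -7):
1: 22 blocks
2: 12 blocks
3: 58 blocks
4: 25 blocks
5: 10 blocks
6: 19 blocks
7: 52 blocks
8: 49 blocks
9: 55 blocks
10: 42 blocks
11: 38 blocks
12: 46 blocks
13: 27 blocks
Sorted: 5 (10 blocks) < 2 (12 blocks) < 6 (19 blocks) < 1 (22 blocks) < …

5, 2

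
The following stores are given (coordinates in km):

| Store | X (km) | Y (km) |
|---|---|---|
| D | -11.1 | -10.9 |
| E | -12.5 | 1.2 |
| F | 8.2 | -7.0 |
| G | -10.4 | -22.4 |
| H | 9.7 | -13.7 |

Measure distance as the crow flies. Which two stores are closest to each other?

Pairwise distances:
D–E: 12.2 km
D–F: 19.7 km
D–G: 11.5 km
D–H: 21.0 km
E–F: 22.3 km
E–G: 23.7 km
E–H: 26.7 km
F–G: 24.1 km
F–H: 6.9 km
G–H: 21.9 km
Closest pair: F–H at 6.9 km.

F and H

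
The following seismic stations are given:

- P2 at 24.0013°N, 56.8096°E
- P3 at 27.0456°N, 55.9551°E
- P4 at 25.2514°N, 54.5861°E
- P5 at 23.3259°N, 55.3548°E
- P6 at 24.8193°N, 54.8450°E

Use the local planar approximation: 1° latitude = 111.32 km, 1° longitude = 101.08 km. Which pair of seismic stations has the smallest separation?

P4 and P6

Pairwise distances:
P4–P6: √((-0.4321·111.32)² + (0.2589·101.08)²) = √(2313.741988 + 684.848592) = 54.7594 km
P2–P5: √((-0.6754·111.32)² + (-1.4548·101.08)²) = √(5652.863621 + 21624.050716) = 165.1572 km
P5–P6: √((1.4934·111.32)² + (-0.5098·101.08)²) = √(27637.495782 + 2655.401087) = 174.0485 km
P2–P6: √((0.8180·111.32)² + (-1.9646·101.08)²) = √(8291.879891 + 39434.718582) = 218.4642 km
P4–P5: √((-1.9255·111.32)² + (0.7687·101.08)²) = √(45944.490653 + 6037.320458) = 227.9952 km
P3–P4: √((-1.7942·111.32)² + (-1.3690·101.08)²) = √(39892.210314 + 19148.614797) = 242.9832 km
P2–P4: √((1.2501·111.32)² + (-2.2235·101.08)²) = √(19365.820660 + 50513.182812) = 264.3464 km
P3–P6: √((-2.2263·111.32)² + (-1.1101·101.08)²) = √(61420.559456 + 12590.839035) = 272.0504 km
P2–P3: √((3.0443·111.32)² + (-0.8545·101.08)²) = √(114847.432505 + 7460.270945) = 349.7252 km
P3–P5: √((-3.7197·111.32)² + (-0.6003·101.08)²) = √(171459.765242 + 3681.859003) = 418.4993 km
Closest pair: P4–P6 at 54.7594 km.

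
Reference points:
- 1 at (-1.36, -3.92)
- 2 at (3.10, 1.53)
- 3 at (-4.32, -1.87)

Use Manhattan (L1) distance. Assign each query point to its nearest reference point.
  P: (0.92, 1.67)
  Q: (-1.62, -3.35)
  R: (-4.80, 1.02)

P at (0.92, 1.67):
  1: 7.87
  2: 2.32
  3: 8.78
  → nearest: 2 (2.32)
Q at (-1.62, -3.35):
  1: 0.83
  2: 9.60
  3: 4.18
  → nearest: 1 (0.83)
R at (-4.80, 1.02):
  1: 8.38
  2: 8.41
  3: 3.37
  → nearest: 3 (3.37)

P→2; Q→1; R→3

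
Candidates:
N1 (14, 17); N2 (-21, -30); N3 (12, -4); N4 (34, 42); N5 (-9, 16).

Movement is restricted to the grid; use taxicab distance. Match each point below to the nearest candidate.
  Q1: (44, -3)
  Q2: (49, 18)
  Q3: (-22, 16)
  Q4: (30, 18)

Q1→N3; Q2→N1; Q3→N5; Q4→N1

Q1 at (44, -3):
  N1: |-30| + |20| = 30 + 20 = 50
  N2: |-65| + |-27| = 65 + 27 = 92
  N3: |-32| + |-1| = 32 + 1 = 33
  N4: |-10| + |45| = 10 + 45 = 55
  N5: |-53| + |19| = 53 + 19 = 72
  → nearest: N3 (33)
Q2 at (49, 18):
  N1: |-35| + |-1| = 35 + 1 = 36
  N2: |-70| + |-48| = 70 + 48 = 118
  N3: |-37| + |-22| = 37 + 22 = 59
  N4: |-15| + |24| = 15 + 24 = 39
  N5: |-58| + |-2| = 58 + 2 = 60
  → nearest: N1 (36)
Q3 at (-22, 16):
  N1: |36| + |1| = 36 + 1 = 37
  N2: |1| + |-46| = 1 + 46 = 47
  N3: |34| + |-20| = 34 + 20 = 54
  N4: |56| + |26| = 56 + 26 = 82
  N5: |13| + |0| = 13 + 0 = 13
  → nearest: N5 (13)
Q4 at (30, 18):
  N1: |-16| + |-1| = 16 + 1 = 17
  N2: |-51| + |-48| = 51 + 48 = 99
  N3: |-18| + |-22| = 18 + 22 = 40
  N4: |4| + |24| = 4 + 24 = 28
  N5: |-39| + |-2| = 39 + 2 = 41
  → nearest: N1 (17)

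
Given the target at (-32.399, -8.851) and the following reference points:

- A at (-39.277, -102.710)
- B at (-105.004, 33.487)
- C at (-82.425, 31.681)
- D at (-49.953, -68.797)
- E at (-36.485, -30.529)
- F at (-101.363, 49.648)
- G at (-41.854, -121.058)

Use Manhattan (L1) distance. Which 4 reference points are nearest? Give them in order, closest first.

E, D, C, A

Distances from (-32.399, -8.851):
A: |-6.878| + |-93.859| = 6.878 + 93.859 = 100.737
B: |-72.605| + |42.338| = 72.605 + 42.338 = 114.943
C: |-50.026| + |40.532| = 50.026 + 40.532 = 90.558
D: |-17.554| + |-59.946| = 17.554 + 59.946 = 77.500
E: |-4.086| + |-21.678| = 4.086 + 21.678 = 25.764
F: |-68.964| + |58.499| = 68.964 + 58.499 = 127.463
G: |-9.455| + |-112.207| = 9.455 + 112.207 = 121.662
Sorted: E (25.764) < D (77.500) < C (90.558) < A (100.737) < B (114.943) < G (121.662) < …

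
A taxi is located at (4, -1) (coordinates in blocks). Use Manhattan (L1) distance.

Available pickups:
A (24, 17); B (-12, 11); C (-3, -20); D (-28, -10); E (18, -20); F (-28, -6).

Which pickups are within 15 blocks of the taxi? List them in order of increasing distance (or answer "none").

none

Distances from (4, -1):
A: 38 blocks
B: 28 blocks
C: 26 blocks
D: 41 blocks
E: 33 blocks
F: 37 blocks
Threshold 15 blocks: none within range.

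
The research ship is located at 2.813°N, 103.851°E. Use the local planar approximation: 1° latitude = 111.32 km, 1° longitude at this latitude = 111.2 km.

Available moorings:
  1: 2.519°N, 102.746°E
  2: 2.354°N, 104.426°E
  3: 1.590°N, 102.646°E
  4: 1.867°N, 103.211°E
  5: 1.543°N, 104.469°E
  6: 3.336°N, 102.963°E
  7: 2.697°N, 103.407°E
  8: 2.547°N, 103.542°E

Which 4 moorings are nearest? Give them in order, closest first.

Distances from 2.813°N, 103.851°E:
1: √((-0.294·111.32)² + (-1.105·111.2)²) = √(1071.12722 + 15098.51138) = 127.160 km
2: √((-0.459·111.32)² + (0.575·111.2)²) = √(2610.78895 + 4088.32360) = 81.848 km
3: √((-1.223·111.32)² + (-1.205·111.2)²) = √(18535.28676 + 17954.92802) = 191.024 km
4: √((-0.946·111.32)² + (-0.640·111.2)²) = √(11089.92651 + 5064.88422) = 127.102 km
5: √((-1.270·111.32)² + (0.618·111.2)²) = √(19987.28648 + 4722.65831) = 157.194 km
6: √((0.523·111.32)² + (-0.888·111.2)²) = √(3389.61032 + 9750.69352) = 114.631 km
7: √((-0.116·111.32)² + (-0.444·111.2)²) = √(166.74867 + 2437.67338) = 51.034 km
8: √((-0.266·111.32)² + (-0.309·111.2)²) = √(876.81843 + 1180.66458) = 45.359 km
Sorted: 8 (45.359 km) < 7 (51.034 km) < 2 (81.848 km) < 6 (114.631 km) < 4 (127.102 km) < 1 (127.160 km) < …

8, 7, 2, 6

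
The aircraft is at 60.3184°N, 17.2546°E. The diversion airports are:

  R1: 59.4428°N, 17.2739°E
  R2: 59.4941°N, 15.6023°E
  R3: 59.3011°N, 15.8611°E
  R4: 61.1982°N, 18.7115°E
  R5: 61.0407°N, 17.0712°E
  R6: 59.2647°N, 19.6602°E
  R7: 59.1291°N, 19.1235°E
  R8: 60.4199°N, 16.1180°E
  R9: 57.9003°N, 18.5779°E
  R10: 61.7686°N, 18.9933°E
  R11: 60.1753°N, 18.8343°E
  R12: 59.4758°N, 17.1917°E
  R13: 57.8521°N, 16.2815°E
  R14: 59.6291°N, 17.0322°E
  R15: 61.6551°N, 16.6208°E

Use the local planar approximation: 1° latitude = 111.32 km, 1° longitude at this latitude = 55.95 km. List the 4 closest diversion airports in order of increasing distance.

R8, R14, R5, R11

Distances from 60.3184°N, 17.2546°E:
R1: 97.4778 km
R2: 130.2551 km
R3: 137.4895 km
R4: 127.4228 km
R5: 81.0585 km
R6: 178.5333 km
R7: 168.7060 km
R8: 64.5888 km
R9: 279.1794 km
R10: 188.4811 km
R11: 89.8083 km
R12: 93.8642 km
R13: 279.8949 km
R14: 77.7353 km
R15: 152.9685 km
Sorted: R8 (64.5888 km) < R14 (77.7353 km) < R5 (81.0585 km) < R11 (89.8083 km) < R12 (93.8642 km) < R1 (97.4778 km) < …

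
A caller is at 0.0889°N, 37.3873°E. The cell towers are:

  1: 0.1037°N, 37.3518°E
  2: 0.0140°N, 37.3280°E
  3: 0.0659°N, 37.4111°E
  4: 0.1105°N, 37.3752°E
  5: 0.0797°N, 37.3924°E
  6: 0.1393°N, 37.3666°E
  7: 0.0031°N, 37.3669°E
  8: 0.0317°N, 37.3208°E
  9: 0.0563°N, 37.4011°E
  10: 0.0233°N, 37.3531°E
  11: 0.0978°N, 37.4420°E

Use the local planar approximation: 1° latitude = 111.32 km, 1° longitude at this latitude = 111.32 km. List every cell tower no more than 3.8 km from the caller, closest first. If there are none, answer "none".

5, 4, 3

Distances from 0.0889°N, 37.3873°E:
1: √((0.0148·111.32)² + (-0.0355·111.32)²) = √(2.714375 + 15.617197) = 4.2815 km
2: √((-0.0749·111.32)² + (-0.0593·111.32)²) = √(69.520043 + 43.576845) = 10.6347 km
3: √((-0.0230·111.32)² + (0.0238·111.32)²) = √(6.555443 + 7.019405) = 3.6844 km
4: √((0.0216·111.32)² + (-0.0121·111.32)²) = √(5.781678 + 1.814334) = 2.7561 km
5: √((-0.0092·111.32)² + (0.0051·111.32)²) = √(1.048871 + 0.322320) = 1.1710 km
6: √((0.0504·111.32)² + (-0.0207·111.32)²) = √(31.478024 + 5.309909) = 6.0653 km
7: √((-0.0858·111.32)² + (-0.0204·111.32)²) = √(91.226491 + 5.157114) = 9.8175 km
8: √((-0.0572·111.32)² + (-0.0665·111.32)²) = √(40.545107 + 54.801152) = 9.7645 km
9: √((-0.0326·111.32)² + (0.0138·111.32)²) = √(13.169873 + 2.359960) = 3.9408 km
10: √((-0.0656·111.32)² + (-0.0342·111.32)²) = √(53.327850 + 14.494345) = 8.2354 km
11: √((0.0089·111.32)² + (0.0547·111.32)²) = √(0.981582 + 37.078405) = 6.1693 km
Threshold 3.8 km: 5 (1.1710 km), 4 (2.7561 km), 3 (3.6844 km) are within range.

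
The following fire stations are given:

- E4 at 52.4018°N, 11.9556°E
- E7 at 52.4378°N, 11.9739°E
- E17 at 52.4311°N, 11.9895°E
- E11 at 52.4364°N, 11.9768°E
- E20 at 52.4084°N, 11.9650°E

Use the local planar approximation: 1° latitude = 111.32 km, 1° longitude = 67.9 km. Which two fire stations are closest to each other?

E7 and E11

Pairwise distances:
E4–E7: 4.1957 km
E4–E17: 3.9921 km
E4–E11: 4.1119 km
E4–E20: 0.9732 km
E7–E17: 1.2955 km
E7–E11: 0.2511 km
E7–E20: 3.3281 km
E17–E11: 1.0448 km
E17–E20: 3.0254 km
E11–E20: 3.2183 km
Closest pair: E7–E11 at 0.2511 km.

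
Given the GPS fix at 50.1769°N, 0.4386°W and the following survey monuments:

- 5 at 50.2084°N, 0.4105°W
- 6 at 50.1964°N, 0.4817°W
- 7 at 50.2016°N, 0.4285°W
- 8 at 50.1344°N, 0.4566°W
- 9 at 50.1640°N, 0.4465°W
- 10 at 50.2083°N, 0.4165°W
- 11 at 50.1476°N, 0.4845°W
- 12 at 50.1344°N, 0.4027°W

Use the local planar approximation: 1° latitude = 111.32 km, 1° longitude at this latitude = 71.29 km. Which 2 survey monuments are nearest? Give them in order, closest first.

9, 7

Distances from 50.1769°N, 0.4386°W:
5: 4.0385 km
6: 3.7620 km
7: 2.8423 km
8: 4.9020 km
9: 1.5425 km
10: 3.8341 km
11: 4.6202 km
12: 5.3790 km
Sorted: 9 (1.5425 km) < 7 (2.8423 km) < 6 (3.7620 km) < 10 (3.8341 km) < …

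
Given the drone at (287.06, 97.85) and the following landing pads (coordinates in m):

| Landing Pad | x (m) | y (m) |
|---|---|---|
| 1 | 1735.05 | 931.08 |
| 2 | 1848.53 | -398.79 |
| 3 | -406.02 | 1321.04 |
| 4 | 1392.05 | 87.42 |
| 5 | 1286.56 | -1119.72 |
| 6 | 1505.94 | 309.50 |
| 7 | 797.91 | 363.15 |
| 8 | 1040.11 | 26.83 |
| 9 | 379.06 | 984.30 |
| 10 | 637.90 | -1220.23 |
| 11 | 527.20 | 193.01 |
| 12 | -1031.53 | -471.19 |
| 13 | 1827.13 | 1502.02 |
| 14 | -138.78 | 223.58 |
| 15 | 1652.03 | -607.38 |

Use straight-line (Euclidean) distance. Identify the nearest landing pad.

Distances from (287.06, 97.85):
1: 1670.61 m
2: 1638.55 m
3: 1405.90 m
4: 1105.04 m
5: 1575.27 m
6: 1237.12 m
7: 575.63 m
8: 756.39 m
9: 891.21 m
10: 1363.97 m
11: 258.31 m
12: 1436.14 m
13: 2084.11 m
14: 444.01 m
15: 1536.39 m
Minimum: 11 at 258.31 m.

11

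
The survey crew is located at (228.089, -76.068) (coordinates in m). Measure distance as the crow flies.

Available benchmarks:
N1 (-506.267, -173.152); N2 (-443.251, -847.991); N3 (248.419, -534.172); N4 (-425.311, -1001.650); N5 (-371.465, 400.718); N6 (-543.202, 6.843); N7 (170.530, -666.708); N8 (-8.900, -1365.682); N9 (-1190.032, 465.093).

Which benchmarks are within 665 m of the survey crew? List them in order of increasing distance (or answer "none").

N3, N7

Distances from (228.089, -76.068):
N1: √((-734.356)² + (-97.084)²) = √(539278.73474 + 9425.30306) = 740.746 m
N2: √((-671.340)² + (-771.923)²) = √(450697.39560 + 595865.11793) = 1023.016 m
N3: √((20.330)² + (-458.104)²) = √(413.30890 + 209859.27482) = 458.555 m
N4: √((-653.400)² + (-925.582)²) = √(426931.56000 + 856702.03872) = 1132.976 m
N5: √((-599.554)² + (476.786)²) = √(359464.99892 + 227324.88980) = 766.022 m
N6: √((-771.291)² + (82.911)²) = √(594889.80668 + 6874.23392) = 775.735 m
N7: √((-57.559)² + (-590.640)²) = √(3313.03848 + 348855.60960) = 593.438 m
N8: √((-236.989)² + (-1289.614)²) = √(56163.78612 + 1663104.26900) = 1311.209 m
N9: √((-1418.121)² + (541.161)²) = √(2011067.17064 + 292855.22792) = 1517.868 m
Threshold 665 m: N3 (458.555 m), N7 (593.438 m) are within range.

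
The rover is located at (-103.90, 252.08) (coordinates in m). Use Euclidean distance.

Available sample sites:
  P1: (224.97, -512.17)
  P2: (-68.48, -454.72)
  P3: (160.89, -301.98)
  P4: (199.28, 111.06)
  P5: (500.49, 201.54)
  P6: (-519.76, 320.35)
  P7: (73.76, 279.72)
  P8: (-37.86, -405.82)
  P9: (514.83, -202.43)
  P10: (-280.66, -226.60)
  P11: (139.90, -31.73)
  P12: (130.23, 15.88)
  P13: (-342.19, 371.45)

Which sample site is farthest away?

P1

Distances from (-103.90, 252.08):
P1: 832.01 m
P2: 707.69 m
P3: 614.08 m
P4: 334.37 m
P5: 606.50 m
P6: 421.43 m
P7: 179.80 m
P8: 661.21 m
P9: 767.73 m
P10: 510.27 m
P11: 374.15 m
P12: 332.58 m
P13: 266.52 m
Maximum: P1 at 832.01 m.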